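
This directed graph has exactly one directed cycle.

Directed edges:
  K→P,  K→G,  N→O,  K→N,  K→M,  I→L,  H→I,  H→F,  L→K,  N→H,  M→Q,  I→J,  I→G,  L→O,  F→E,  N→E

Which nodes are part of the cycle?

H, I, K, L, N

DFS with gray/black marking from L:
L gray
  K gray
    M gray
      Q gray
      Q black
    M black
    P gray
    P black
    G gray
    G black
    N gray
      H gray
        F gray
          E gray
          E black
        F black
        I gray
          J gray
          J black
          I→G: G black — skip
          I→L: L is gray → back edge
Back edge closes the cycle L → K → N → H → I → L; its vertices are {H, I, K, L, N}.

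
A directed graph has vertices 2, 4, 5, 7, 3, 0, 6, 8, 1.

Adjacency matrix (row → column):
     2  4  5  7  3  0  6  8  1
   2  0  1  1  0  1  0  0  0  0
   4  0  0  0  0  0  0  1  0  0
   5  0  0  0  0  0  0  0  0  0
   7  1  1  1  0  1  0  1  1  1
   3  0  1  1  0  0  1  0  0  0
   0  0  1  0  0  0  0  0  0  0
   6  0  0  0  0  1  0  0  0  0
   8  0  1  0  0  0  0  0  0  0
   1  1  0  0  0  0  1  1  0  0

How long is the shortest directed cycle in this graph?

3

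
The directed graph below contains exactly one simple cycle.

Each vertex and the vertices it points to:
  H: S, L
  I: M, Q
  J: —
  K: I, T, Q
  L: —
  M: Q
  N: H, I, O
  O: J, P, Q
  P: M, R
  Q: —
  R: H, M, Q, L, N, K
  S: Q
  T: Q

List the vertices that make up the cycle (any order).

N, O, P, R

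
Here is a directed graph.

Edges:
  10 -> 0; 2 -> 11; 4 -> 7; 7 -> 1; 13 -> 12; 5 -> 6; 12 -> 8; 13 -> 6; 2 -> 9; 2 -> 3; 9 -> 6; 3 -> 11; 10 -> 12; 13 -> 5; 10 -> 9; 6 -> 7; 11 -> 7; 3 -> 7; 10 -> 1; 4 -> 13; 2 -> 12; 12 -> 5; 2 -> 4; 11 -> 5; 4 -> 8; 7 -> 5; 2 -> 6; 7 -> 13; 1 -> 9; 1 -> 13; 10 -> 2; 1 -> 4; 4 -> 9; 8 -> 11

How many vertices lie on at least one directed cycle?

10

A vertex is on a directed cycle iff it belongs to a strongly connected component of size ≥ 2 (or has a self-loop).
The vertices on cycles are {1, 4, 5, 6, 7, 8, 9, 11, 12, 13} — 10 in total.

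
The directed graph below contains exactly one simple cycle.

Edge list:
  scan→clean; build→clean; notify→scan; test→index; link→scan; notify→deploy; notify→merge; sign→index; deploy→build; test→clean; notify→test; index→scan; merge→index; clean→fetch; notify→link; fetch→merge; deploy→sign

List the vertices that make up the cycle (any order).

scan, clean, fetch, index, merge

DFS with gray/black marking from clean:
clean gray
  fetch gray
    merge gray
      index gray
        scan gray
          scan→clean: clean is gray → back edge
Back edge closes the cycle clean → fetch → merge → index → scan → clean; its vertices are {scan, clean, fetch, index, merge}.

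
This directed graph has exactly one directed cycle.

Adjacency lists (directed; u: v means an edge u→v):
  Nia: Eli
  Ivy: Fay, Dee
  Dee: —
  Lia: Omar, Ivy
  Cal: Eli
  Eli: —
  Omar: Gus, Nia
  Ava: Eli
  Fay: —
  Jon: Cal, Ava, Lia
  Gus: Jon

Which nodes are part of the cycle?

DFS with gray/black marking from Jon:
Jon gray
  Cal gray
    Eli gray
    Eli black
  Cal black
  Ava gray
    Ava→Eli: Eli black — skip
  Ava black
  Lia gray
    Omar gray
      Gus gray
        Gus→Jon: Jon is gray → back edge
Back edge closes the cycle Jon → Lia → Omar → Gus → Jon; its vertices are {Gus, Jon, Lia, Omar}.

Gus, Jon, Lia, Omar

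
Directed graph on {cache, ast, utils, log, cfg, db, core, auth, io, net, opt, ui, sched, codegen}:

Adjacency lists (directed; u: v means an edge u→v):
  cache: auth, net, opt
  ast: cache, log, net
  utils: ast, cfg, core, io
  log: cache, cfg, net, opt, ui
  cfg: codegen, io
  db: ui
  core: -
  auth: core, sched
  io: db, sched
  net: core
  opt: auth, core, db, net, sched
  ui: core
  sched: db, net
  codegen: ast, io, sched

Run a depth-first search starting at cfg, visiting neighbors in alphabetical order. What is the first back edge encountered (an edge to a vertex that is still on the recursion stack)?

DFS from cfg (visiting neighbors in alphabetical order); mark gray on enter, black on exit:
cfg gray
  codegen gray
    ast gray
      cache gray
        auth gray
          core gray
          core black
          sched gray
            db gray
              ui gray
                ui→core: core black — skip
              ui black
            db black
            net gray
              net→core: core black — skip
            net black
          sched black
        auth black
        cache→net: net black — skip
        opt gray
          opt→auth: auth black — skip
          opt→core: core black — skip
          opt→db: db black — skip
          opt→net: net black — skip
          opt→sched: sched black — skip
        opt black
      cache black
      log gray
        log→cache: cache black — skip
        log→cfg: cfg is gray → back edge
First back edge: log → cfg.

log->cfg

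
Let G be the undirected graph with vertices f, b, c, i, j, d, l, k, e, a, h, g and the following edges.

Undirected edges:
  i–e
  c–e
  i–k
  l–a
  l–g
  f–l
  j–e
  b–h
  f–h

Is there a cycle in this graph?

No

DFS, tracking each vertex's parent; an edge to a visited non-parent vertex closes a cycle.
Start from i:
visit i (parent –)
  visit k (parent i)
    k–i: parent, skip
  visit e (parent i)
    e–i: parent, skip
    visit j (parent e)
      j–e: parent, skip
    visit c (parent e)
      c–e: parent, skip
visit f (parent –)
  visit h (parent f)
    h–f: parent, skip
    visit b (parent h)
      b–h: parent, skip
  visit l (parent f)
    visit a (parent l)
      a–l: parent, skip
    visit g (parent l)
      g–l: parent, skip
    l–f: parent, skip
visit d (parent –)
No non-parent visited neighbor found — the graph is a forest.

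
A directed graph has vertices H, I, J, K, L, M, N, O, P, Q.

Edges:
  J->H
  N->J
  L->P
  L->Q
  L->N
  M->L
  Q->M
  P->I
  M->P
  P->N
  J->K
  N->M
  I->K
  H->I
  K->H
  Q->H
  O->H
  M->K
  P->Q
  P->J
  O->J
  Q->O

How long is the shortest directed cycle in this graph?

3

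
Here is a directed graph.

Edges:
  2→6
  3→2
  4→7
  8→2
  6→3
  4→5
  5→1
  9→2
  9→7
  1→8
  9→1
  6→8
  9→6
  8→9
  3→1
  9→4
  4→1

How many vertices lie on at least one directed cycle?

8

A vertex is on a directed cycle iff it belongs to a strongly connected component of size ≥ 2 (or has a self-loop).
The vertices on cycles are {1, 2, 3, 4, 5, 6, 8, 9} — 8 in total.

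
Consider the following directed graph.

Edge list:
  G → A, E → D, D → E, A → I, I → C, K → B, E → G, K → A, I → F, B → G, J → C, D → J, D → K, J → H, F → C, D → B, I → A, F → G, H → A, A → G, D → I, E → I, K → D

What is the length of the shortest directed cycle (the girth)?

For each vertex v, BFS finds the shortest path from v back to v.
The shortest such closed walk is E → D → E, length 2.

2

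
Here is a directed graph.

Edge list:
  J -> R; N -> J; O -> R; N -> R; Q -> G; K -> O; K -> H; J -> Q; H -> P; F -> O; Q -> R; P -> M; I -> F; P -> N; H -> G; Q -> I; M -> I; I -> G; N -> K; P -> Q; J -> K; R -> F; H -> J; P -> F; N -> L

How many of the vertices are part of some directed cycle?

8

A vertex is on a directed cycle iff it belongs to a strongly connected component of size ≥ 2 (or has a self-loop).
The vertices on cycles are {F, H, J, K, N, O, P, R} — 8 in total.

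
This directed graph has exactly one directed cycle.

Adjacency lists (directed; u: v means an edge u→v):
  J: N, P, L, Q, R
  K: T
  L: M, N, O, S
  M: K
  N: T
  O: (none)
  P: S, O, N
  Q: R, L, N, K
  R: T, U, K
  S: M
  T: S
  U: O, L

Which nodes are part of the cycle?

DFS with gray/black marking from K:
K gray
  T gray
    S gray
      M gray
        M→K: K is gray → back edge
Back edge closes the cycle K → T → S → M → K; its vertices are {K, M, S, T}.

K, M, S, T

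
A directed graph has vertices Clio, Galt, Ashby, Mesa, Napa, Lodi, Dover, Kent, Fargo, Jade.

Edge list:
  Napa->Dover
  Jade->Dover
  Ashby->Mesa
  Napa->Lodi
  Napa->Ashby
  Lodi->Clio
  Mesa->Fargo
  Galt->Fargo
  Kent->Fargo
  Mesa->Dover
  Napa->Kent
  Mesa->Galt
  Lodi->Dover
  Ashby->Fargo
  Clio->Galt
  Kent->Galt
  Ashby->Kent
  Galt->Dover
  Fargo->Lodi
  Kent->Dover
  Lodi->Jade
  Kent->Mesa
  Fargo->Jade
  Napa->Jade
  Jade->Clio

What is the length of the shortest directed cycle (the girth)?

4

For each vertex v, BFS finds the shortest path from v back to v.
The shortest such closed walk is Lodi → Clio → Galt → Fargo → Lodi, length 4.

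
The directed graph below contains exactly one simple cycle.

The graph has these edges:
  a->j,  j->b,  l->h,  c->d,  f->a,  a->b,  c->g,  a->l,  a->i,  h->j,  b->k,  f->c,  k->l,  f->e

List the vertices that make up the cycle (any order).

b, h, j, k, l

DFS with gray/black marking from j:
j gray
  b gray
    k gray
      l gray
        h gray
          h→j: j is gray → back edge
Back edge closes the cycle j → b → k → l → h → j; its vertices are {b, h, j, k, l}.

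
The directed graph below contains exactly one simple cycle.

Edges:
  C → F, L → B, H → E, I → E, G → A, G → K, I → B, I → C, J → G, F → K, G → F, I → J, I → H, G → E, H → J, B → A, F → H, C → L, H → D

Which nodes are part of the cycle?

F, G, H, J

DFS with gray/black marking from H:
H gray
  J gray
    G gray
      F gray
        F→H: H is gray → back edge
Back edge closes the cycle H → J → G → F → H; its vertices are {F, G, H, J}.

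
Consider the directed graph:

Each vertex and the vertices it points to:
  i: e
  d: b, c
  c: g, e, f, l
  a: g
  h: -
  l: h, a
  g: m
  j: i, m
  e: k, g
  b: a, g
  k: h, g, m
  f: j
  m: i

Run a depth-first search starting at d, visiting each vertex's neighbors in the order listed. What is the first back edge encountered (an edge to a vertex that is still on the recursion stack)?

DFS from d (visiting each vertex's neighbors in the order listed); mark gray on enter, black on exit:
d gray
  b gray
    a gray
      g gray
        m gray
          i gray
            e gray
              k gray
                h gray
                h black
                k→g: g is gray → back edge
First back edge: k → g.

k→g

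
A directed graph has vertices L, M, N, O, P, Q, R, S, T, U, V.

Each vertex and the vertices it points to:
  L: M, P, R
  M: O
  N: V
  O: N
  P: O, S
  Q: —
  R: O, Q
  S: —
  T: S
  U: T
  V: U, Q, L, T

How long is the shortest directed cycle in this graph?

5

For each vertex v, BFS finds the shortest path from v back to v.
The shortest such closed walk is N → V → L → P → O → N, length 5.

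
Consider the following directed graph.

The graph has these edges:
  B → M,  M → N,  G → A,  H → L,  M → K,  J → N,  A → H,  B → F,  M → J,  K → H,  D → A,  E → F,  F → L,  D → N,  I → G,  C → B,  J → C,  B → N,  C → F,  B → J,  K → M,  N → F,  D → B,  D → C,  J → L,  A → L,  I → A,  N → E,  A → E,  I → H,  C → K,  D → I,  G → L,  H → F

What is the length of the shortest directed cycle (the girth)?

For each vertex v, BFS finds the shortest path from v back to v.
The shortest such closed walk is M → K → M, length 2.

2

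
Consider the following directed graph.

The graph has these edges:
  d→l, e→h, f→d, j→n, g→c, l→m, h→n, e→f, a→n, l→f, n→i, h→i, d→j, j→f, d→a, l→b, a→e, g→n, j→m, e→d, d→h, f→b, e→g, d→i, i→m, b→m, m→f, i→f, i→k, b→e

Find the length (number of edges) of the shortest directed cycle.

3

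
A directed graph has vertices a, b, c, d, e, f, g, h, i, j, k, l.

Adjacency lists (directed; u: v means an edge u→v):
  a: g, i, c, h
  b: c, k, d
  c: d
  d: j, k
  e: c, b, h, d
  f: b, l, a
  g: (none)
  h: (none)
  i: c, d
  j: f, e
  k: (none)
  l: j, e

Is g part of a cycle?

No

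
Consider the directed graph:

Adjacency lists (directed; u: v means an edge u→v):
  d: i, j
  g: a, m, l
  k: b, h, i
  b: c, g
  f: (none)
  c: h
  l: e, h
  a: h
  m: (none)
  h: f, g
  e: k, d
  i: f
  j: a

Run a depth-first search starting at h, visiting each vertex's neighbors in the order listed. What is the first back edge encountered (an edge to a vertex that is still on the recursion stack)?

DFS from h (visiting each vertex's neighbors in the order listed); mark gray on enter, black on exit:
h gray
  f gray
  f black
  g gray
    a gray
      a→h: h is gray → back edge
First back edge: a → h.

a->h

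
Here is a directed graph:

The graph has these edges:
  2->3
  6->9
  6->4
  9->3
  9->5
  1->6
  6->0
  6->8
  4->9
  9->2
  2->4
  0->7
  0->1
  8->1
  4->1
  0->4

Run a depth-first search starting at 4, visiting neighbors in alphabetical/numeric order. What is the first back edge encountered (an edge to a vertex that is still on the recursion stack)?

0->1

DFS from 4 (visiting neighbors in alphabetical/numeric order); mark gray on enter, black on exit:
4 gray
  1 gray
    6 gray
      0 gray
        0→1: 1 is gray → back edge
First back edge: 0 → 1.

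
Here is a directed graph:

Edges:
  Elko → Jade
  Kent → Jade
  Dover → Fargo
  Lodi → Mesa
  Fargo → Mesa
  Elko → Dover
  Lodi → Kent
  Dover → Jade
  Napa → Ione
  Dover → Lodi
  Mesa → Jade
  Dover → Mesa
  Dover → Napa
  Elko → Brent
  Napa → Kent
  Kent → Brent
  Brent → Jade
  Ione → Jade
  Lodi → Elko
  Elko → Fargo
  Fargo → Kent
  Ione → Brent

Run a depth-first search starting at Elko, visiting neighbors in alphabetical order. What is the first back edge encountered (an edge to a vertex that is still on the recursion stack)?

Lodi->Elko

DFS from Elko (visiting neighbors in alphabetical order); mark gray on enter, black on exit:
Elko gray
  Brent gray
    Jade gray
    Jade black
  Brent black
  Dover gray
    Fargo gray
      Kent gray
        Kent→Brent: Brent black — skip
        Kent→Jade: Jade black — skip
      Kent black
      Mesa gray
        Mesa→Jade: Jade black — skip
      Mesa black
    Fargo black
    Dover→Jade: Jade black — skip
    Lodi gray
      Lodi→Elko: Elko is gray → back edge
First back edge: Lodi → Elko.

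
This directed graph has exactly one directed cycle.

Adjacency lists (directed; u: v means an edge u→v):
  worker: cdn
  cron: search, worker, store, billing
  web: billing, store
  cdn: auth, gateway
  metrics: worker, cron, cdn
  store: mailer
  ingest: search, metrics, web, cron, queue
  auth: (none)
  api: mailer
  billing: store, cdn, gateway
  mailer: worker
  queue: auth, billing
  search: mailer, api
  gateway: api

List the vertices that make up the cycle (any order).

api, cdn, mailer, worker, gateway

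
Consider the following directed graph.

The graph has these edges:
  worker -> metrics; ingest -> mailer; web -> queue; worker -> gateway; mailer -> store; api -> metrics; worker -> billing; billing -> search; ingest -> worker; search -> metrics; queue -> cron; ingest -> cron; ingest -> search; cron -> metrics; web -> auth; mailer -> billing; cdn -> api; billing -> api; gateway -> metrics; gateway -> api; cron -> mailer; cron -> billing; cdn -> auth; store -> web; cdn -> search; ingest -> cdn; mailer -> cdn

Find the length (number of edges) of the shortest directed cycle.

5

For each vertex v, BFS finds the shortest path from v back to v.
The shortest such closed walk is cron → mailer → store → web → queue → cron, length 5.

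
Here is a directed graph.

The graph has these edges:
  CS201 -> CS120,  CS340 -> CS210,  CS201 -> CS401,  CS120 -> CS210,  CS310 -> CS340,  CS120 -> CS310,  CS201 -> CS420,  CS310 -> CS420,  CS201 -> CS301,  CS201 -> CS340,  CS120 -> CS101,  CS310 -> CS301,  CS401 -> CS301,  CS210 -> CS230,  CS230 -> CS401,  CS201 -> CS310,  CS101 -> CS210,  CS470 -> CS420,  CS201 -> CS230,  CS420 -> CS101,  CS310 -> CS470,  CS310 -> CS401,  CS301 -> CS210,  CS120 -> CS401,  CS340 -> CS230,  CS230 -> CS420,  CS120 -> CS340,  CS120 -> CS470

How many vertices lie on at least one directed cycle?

6

A vertex is on a directed cycle iff it belongs to a strongly connected component of size ≥ 2 (or has a self-loop).
The vertices on cycles are {CS101, CS210, CS230, CS301, CS401, CS420} — 6 in total.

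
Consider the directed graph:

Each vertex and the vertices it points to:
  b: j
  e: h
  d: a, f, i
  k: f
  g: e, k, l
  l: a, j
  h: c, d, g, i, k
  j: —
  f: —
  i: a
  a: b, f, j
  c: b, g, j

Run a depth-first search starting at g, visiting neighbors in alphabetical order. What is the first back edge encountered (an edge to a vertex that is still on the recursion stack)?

DFS from g (visiting neighbors in alphabetical order); mark gray on enter, black on exit:
g gray
  e gray
    h gray
      c gray
        b gray
          j gray
          j black
        b black
        c→g: g is gray → back edge
First back edge: c → g.

c→g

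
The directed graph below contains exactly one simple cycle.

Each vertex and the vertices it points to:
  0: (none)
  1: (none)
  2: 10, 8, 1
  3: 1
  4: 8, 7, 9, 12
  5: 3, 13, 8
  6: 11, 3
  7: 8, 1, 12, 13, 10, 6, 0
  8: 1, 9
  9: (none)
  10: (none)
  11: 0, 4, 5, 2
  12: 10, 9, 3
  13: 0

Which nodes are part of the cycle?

4, 6, 7, 11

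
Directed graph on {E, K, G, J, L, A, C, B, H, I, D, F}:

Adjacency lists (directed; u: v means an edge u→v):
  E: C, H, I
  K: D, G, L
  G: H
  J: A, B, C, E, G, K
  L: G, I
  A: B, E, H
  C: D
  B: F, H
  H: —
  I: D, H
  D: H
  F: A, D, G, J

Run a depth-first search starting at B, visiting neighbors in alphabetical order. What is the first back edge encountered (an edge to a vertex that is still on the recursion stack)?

A→B

DFS from B (visiting neighbors in alphabetical order); mark gray on enter, black on exit:
B gray
  F gray
    A gray
      A→B: B is gray → back edge
First back edge: A → B.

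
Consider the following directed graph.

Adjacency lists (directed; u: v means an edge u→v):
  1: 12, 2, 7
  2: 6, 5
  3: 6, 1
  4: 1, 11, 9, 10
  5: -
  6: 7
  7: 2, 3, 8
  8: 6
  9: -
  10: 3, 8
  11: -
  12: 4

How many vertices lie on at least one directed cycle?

9

A vertex is on a directed cycle iff it belongs to a strongly connected component of size ≥ 2 (or has a self-loop).
The vertices on cycles are {1, 2, 3, 4, 6, 7, 8, 10, 12} — 9 in total.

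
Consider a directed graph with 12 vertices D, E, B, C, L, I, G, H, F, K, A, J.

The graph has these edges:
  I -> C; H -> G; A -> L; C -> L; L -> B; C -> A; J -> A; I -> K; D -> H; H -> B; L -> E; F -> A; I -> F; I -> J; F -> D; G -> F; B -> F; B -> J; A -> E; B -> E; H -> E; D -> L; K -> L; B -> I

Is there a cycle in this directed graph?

DFS with white/gray/black marking, starting from A:
A gray
  E gray
  E black
  L gray
    B gray
      I gray
        J gray
          J→A: A is gray → back edge
Back edge found, so a cycle exists: A → L → B → I → J → A.

Yes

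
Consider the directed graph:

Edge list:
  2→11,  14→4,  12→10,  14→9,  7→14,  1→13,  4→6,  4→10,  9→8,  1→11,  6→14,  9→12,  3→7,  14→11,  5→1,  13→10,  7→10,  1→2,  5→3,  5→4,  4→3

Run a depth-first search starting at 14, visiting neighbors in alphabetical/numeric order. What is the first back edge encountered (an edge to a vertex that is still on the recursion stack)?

DFS from 14 (visiting neighbors in alphabetical/numeric order); mark gray on enter, black on exit:
14 gray
  4 gray
    3 gray
      7 gray
        10 gray
        10 black
        7→14: 14 is gray → back edge
First back edge: 7 → 14.

7->14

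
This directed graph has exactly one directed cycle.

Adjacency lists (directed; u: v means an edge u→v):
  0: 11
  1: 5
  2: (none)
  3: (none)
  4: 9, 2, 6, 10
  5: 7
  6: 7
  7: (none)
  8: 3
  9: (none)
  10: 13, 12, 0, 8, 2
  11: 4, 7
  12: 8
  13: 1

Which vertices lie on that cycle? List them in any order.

DFS with gray/black marking from 10:
10 gray
  13 gray
    1 gray
      5 gray
        7 gray
        7 black
      5 black
    1 black
  13 black
  12 gray
    8 gray
      3 gray
      3 black
    8 black
  12 black
  0 gray
    11 gray
      4 gray
        9 gray
        9 black
        2 gray
        2 black
        6 gray
          6→7: 7 black — skip
        6 black
        4→10: 10 is gray → back edge
Back edge closes the cycle 10 → 0 → 11 → 4 → 10; its vertices are {0, 4, 10, 11}.

0, 4, 10, 11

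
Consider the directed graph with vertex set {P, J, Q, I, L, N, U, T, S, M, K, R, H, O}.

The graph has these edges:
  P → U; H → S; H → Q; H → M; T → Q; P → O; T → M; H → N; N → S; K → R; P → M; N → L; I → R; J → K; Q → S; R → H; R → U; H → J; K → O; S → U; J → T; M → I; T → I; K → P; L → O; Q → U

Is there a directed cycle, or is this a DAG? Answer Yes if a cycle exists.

Yes

DFS with white/gray/black marking, starting from H:
H gray
  J gray
    T gray
      Q gray
        S gray
          U gray
          U black
        S black
        Q→U: U black — skip
      Q black
      M gray
        I gray
          R gray
            R→H: H is gray → back edge
Back edge found, so a cycle exists: H → J → T → M → I → R → H.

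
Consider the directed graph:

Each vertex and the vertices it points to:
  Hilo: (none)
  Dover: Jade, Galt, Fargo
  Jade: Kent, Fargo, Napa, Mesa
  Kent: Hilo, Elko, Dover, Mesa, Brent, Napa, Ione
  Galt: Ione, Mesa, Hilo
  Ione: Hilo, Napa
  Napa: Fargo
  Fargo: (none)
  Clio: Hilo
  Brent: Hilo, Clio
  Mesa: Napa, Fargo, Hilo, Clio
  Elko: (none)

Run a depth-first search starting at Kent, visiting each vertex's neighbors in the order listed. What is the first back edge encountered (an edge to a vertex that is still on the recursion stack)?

Jade->Kent

DFS from Kent (visiting each vertex's neighbors in the order listed); mark gray on enter, black on exit:
Kent gray
  Hilo gray
  Hilo black
  Elko gray
  Elko black
  Dover gray
    Jade gray
      Jade→Kent: Kent is gray → back edge
First back edge: Jade → Kent.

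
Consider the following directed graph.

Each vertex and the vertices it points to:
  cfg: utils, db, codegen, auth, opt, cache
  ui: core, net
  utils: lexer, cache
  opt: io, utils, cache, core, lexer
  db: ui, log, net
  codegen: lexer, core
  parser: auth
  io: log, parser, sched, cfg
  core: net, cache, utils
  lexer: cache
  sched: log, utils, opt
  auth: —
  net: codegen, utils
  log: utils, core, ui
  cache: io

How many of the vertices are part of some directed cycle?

13

A vertex is on a directed cycle iff it belongs to a strongly connected component of size ≥ 2 (or has a self-loop).
The vertices on cycles are {db, io, ui, cfg, log, net, opt, core, cache, lexer, sched, utils, codegen} — 13 in total.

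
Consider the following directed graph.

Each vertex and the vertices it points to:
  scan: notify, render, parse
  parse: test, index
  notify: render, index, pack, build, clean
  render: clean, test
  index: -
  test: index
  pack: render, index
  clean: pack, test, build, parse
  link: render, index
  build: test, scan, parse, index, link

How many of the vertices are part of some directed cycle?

7

A vertex is on a directed cycle iff it belongs to a strongly connected component of size ≥ 2 (or has a self-loop).
The vertices on cycles are {link, pack, scan, build, clean, notify, render} — 7 in total.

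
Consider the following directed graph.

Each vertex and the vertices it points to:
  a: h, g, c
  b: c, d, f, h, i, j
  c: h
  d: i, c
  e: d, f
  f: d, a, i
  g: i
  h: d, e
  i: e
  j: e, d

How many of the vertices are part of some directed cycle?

A vertex is on a directed cycle iff it belongs to a strongly connected component of size ≥ 2 (or has a self-loop).
The vertices on cycles are {a, c, d, e, f, g, h, i} — 8 in total.

8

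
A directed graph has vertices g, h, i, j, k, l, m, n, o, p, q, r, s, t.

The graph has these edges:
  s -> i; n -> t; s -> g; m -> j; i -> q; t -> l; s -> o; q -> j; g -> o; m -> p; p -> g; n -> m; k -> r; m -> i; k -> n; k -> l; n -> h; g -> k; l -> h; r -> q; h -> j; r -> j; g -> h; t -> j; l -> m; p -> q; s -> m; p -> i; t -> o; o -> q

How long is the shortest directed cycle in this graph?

5

For each vertex v, BFS finds the shortest path from v back to v.
The shortest such closed walk is g → k → l → m → p → g, length 5.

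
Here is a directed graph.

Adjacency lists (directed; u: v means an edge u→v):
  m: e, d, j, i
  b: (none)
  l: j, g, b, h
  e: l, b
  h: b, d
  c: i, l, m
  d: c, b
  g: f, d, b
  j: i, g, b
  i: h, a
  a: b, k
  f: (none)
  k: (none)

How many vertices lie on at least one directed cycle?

9

A vertex is on a directed cycle iff it belongs to a strongly connected component of size ≥ 2 (or has a self-loop).
The vertices on cycles are {c, d, e, g, h, i, j, l, m} — 9 in total.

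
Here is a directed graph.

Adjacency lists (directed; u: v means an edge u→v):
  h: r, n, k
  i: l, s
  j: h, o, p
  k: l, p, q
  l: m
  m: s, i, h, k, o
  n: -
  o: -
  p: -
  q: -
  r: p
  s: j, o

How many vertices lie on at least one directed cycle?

A vertex is on a directed cycle iff it belongs to a strongly connected component of size ≥ 2 (or has a self-loop).
The vertices on cycles are {h, i, j, k, l, m, s} — 7 in total.

7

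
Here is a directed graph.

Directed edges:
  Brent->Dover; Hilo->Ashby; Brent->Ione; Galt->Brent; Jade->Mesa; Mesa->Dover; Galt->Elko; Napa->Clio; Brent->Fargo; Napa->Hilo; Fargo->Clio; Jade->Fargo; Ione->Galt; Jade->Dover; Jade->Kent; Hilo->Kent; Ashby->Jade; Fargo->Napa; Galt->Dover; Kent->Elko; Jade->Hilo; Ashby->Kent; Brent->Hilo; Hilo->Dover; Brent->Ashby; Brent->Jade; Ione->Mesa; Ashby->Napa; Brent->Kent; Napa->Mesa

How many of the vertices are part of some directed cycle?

8

A vertex is on a directed cycle iff it belongs to a strongly connected component of size ≥ 2 (or has a self-loop).
The vertices on cycles are {Galt, Hilo, Ione, Jade, Napa, Ashby, Brent, Fargo} — 8 in total.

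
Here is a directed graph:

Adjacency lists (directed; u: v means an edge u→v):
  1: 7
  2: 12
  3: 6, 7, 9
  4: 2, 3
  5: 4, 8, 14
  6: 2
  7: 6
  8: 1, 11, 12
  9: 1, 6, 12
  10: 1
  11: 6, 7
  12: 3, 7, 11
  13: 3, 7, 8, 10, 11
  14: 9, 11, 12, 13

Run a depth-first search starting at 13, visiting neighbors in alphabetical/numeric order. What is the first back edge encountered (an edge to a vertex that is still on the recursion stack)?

12→3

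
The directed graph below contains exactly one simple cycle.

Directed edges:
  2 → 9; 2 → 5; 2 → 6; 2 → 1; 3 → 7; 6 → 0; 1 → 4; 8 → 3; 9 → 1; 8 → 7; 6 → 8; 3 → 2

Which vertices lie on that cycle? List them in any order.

DFS with gray/black marking from 2:
2 gray
  1 gray
    4 gray
    4 black
  1 black
  6 gray
    8 gray
      3 gray
        7 gray
        7 black
        3→2: 2 is gray → back edge
Back edge closes the cycle 2 → 6 → 8 → 3 → 2; its vertices are {2, 3, 6, 8}.

2, 3, 6, 8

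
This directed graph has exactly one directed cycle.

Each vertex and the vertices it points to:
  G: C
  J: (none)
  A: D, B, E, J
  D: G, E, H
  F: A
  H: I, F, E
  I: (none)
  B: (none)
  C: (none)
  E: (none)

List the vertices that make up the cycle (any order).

DFS with gray/black marking from A:
A gray
  D gray
    G gray
      C gray
      C black
    G black
    E gray
    E black
    H gray
      I gray
      I black
      F gray
        F→A: A is gray → back edge
Back edge closes the cycle A → D → H → F → A; its vertices are {A, D, F, H}.

A, D, F, H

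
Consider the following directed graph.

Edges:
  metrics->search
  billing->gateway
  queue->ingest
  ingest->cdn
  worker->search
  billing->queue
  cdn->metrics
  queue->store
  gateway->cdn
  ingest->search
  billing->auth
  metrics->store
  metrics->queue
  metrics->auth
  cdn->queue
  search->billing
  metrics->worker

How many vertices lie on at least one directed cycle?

A vertex is on a directed cycle iff it belongs to a strongly connected component of size ≥ 2 (or has a self-loop).
The vertices on cycles are {cdn, queue, ingest, search, worker, billing, gateway, metrics} — 8 in total.

8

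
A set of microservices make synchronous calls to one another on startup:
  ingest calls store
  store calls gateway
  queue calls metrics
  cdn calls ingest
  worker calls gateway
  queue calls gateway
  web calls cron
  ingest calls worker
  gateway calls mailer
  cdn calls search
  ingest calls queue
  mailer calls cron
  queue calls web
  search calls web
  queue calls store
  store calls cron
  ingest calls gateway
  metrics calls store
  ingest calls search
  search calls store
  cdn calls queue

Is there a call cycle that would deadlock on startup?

No

DFS with white/gray/black marking, starting from metrics:
metrics gray
  store gray
    cron gray
    cron black
    gateway gray
      mailer gray
        mailer→cron: cron black — skip
      mailer black
    gateway black
  store black
metrics black
cdn gray
  queue gray
    queue→metrics: metrics black — skip
    web gray
      web→cron: cron black — skip
    web black
    queue→gateway: gateway black — skip
    queue→store: store black — skip
  queue black
  ingest gray
    worker gray
      worker→gateway: gateway black — skip
    worker black
    ingest→store: store black — skip
    ingest→queue: queue black — skip
    search gray
      search→store: store black — skip
      search→web: web black — skip
    search black
    ingest→gateway: gateway black — skip
  ingest black
  cdn→search: search black — skip
cdn black
Every edge goes to a white or black vertex — no back edge, so the graph is acyclic.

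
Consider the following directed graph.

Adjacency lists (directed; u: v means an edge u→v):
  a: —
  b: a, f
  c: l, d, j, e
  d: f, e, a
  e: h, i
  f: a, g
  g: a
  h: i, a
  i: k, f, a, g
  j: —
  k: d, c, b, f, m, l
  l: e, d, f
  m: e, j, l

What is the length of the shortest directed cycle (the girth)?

4

For each vertex v, BFS finds the shortest path from v back to v.
The shortest such closed walk is k → c → e → i → k, length 4.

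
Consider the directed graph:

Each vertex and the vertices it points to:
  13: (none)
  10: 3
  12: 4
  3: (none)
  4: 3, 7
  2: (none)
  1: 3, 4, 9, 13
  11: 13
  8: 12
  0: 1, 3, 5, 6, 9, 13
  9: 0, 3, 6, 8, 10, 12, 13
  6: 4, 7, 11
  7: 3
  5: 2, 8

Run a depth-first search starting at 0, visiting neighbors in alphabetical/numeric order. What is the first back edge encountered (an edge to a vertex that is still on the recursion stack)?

9→0

DFS from 0 (visiting neighbors in alphabetical/numeric order); mark gray on enter, black on exit:
0 gray
  1 gray
    3 gray
    3 black
    4 gray
      4→3: 3 black — skip
      7 gray
        7→3: 3 black — skip
      7 black
    4 black
    9 gray
      9→0: 0 is gray → back edge
First back edge: 9 → 0.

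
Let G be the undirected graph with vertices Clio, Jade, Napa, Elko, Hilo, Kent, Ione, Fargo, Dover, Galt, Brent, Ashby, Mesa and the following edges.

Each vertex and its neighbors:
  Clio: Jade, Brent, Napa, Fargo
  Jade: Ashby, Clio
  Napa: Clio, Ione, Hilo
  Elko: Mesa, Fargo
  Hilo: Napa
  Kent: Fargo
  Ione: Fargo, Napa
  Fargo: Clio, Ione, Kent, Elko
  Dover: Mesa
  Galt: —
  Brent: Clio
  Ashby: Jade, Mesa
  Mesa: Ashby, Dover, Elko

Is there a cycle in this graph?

Yes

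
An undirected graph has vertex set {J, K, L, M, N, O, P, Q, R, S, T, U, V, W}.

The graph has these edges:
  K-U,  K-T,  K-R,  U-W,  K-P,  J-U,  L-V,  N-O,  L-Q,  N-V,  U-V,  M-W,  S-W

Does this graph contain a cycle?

No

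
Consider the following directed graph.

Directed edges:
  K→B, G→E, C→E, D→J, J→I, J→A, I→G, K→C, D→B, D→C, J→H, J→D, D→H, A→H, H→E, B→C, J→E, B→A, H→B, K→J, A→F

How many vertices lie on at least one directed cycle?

5

A vertex is on a directed cycle iff it belongs to a strongly connected component of size ≥ 2 (or has a self-loop).
The vertices on cycles are {A, B, D, H, J} — 5 in total.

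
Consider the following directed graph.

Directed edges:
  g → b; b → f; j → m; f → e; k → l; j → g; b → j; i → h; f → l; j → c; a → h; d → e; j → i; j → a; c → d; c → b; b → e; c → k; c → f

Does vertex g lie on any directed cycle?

Yes

g is on a cycle iff g can reach itself via ≥1 edge.
g → b → j → g — yes.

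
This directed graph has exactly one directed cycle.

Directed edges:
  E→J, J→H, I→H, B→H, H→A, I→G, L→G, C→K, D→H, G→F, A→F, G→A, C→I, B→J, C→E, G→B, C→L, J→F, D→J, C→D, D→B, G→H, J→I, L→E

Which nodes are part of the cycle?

B, G, I, J

DFS with gray/black marking from I:
I gray
  G gray
    F gray
    F black
    B gray
      J gray
        J→F: F black — skip
        H gray
          A gray
            A→F: F black — skip
          A black
        H black
        J→I: I is gray → back edge
Back edge closes the cycle I → G → B → J → I; its vertices are {B, G, I, J}.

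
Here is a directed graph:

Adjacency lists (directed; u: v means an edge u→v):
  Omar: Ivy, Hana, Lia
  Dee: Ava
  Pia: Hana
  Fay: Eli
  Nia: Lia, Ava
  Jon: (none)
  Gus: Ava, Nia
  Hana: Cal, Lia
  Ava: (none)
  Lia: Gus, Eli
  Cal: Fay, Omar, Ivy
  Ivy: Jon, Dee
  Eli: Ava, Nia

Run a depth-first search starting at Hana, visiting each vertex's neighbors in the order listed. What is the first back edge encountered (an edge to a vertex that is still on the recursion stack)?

Gus→Nia

DFS from Hana (visiting each vertex's neighbors in the order listed); mark gray on enter, black on exit:
Hana gray
  Cal gray
    Fay gray
      Eli gray
        Ava gray
        Ava black
        Nia gray
          Lia gray
            Gus gray
              Gus→Ava: Ava black — skip
              Gus→Nia: Nia is gray → back edge
First back edge: Gus → Nia.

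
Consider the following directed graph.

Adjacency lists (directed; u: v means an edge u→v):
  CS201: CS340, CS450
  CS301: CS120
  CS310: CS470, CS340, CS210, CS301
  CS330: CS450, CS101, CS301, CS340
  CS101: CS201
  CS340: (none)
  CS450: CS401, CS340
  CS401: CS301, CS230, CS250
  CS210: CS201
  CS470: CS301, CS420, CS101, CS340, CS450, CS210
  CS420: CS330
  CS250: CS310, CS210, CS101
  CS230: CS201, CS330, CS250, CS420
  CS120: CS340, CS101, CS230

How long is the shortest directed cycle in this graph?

4

For each vertex v, BFS finds the shortest path from v back to v.
The shortest such closed walk is CS401 → CS230 → CS330 → CS450 → CS401, length 4.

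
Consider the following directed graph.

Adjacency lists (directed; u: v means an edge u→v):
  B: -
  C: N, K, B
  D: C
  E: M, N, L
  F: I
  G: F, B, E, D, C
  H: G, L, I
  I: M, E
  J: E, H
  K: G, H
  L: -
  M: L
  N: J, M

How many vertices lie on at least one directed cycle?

A vertex is on a directed cycle iff it belongs to a strongly connected component of size ≥ 2 (or has a self-loop).
The vertices on cycles are {C, D, E, F, G, H, I, J, K, N} — 10 in total.

10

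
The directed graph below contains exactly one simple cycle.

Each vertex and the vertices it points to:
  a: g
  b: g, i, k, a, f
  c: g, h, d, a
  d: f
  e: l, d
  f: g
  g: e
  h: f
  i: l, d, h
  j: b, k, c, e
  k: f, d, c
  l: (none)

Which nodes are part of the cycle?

d, e, f, g

DFS with gray/black marking from e:
e gray
  l gray
  l black
  d gray
    f gray
      g gray
        g→e: e is gray → back edge
Back edge closes the cycle e → d → f → g → e; its vertices are {d, e, f, g}.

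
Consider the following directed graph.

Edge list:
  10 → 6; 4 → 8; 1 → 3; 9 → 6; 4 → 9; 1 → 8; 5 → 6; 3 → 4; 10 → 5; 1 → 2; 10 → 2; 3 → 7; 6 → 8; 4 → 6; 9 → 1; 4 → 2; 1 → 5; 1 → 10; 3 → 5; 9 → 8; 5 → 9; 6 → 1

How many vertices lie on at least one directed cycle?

7

A vertex is on a directed cycle iff it belongs to a strongly connected component of size ≥ 2 (or has a self-loop).
The vertices on cycles are {1, 3, 4, 5, 6, 9, 10} — 7 in total.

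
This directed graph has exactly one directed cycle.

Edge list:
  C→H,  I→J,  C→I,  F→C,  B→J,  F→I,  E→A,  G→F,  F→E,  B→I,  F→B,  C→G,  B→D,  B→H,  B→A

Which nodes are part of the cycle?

C, F, G

DFS with gray/black marking from F:
F gray
  B gray
    J gray
    J black
    D gray
    D black
    H gray
    H black
    I gray
      I→J: J black — skip
    I black
    A gray
    A black
  B black
  F→I: I black — skip
  E gray
    E→A: A black — skip
  E black
  C gray
    G gray
      G→F: F is gray → back edge
Back edge closes the cycle F → C → G → F; its vertices are {C, F, G}.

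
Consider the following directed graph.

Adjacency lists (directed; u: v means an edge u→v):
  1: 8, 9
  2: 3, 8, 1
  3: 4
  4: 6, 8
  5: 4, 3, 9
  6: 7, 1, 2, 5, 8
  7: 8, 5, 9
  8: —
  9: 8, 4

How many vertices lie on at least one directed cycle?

8

A vertex is on a directed cycle iff it belongs to a strongly connected component of size ≥ 2 (or has a self-loop).
The vertices on cycles are {1, 2, 3, 4, 5, 6, 7, 9} — 8 in total.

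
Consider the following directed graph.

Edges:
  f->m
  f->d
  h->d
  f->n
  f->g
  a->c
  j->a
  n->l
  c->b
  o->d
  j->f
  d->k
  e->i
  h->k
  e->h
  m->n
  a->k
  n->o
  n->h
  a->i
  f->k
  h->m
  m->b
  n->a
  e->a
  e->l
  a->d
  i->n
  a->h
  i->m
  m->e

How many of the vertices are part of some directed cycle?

6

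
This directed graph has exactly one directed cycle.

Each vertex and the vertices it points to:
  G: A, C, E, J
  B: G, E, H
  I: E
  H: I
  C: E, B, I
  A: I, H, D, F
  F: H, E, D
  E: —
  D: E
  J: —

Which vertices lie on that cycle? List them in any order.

DFS with gray/black marking from C:
C gray
  E gray
  E black
  B gray
    G gray
      A gray
        I gray
          I→E: E black — skip
        I black
        H gray
          H→I: I black — skip
        H black
        D gray
          D→E: E black — skip
        D black
        F gray
          F→H: H black — skip
          F→E: E black — skip
          F→D: D black — skip
        F black
      A black
      G→C: C is gray → back edge
Back edge closes the cycle C → B → G → C; its vertices are {B, C, G}.

B, C, G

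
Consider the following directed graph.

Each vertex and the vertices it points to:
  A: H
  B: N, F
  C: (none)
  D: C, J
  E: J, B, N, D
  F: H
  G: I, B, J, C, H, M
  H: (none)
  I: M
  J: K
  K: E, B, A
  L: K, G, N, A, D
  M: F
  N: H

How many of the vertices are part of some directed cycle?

4

A vertex is on a directed cycle iff it belongs to a strongly connected component of size ≥ 2 (or has a self-loop).
The vertices on cycles are {D, E, J, K} — 4 in total.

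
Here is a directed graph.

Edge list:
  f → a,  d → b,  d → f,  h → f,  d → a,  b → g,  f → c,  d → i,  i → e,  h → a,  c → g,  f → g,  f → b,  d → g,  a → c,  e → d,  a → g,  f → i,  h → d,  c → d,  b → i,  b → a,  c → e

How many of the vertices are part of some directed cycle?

7

A vertex is on a directed cycle iff it belongs to a strongly connected component of size ≥ 2 (or has a self-loop).
The vertices on cycles are {a, b, c, d, e, f, i} — 7 in total.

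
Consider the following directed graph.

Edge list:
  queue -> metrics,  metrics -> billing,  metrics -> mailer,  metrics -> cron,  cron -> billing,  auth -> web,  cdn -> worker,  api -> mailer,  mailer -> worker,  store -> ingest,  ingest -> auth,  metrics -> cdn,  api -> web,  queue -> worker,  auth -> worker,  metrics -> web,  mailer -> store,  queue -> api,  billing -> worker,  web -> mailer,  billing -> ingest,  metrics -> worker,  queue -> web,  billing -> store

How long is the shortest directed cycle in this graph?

5

For each vertex v, BFS finds the shortest path from v back to v.
The shortest such closed walk is web → mailer → store → ingest → auth → web, length 5.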